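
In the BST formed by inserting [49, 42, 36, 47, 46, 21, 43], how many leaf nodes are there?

Tree built from: [49, 42, 36, 47, 46, 21, 43]
Tree (level-order array): [49, 42, None, 36, 47, 21, None, 46, None, None, None, 43]
Rule: A leaf has 0 children.
Per-node child counts:
  node 49: 1 child(ren)
  node 42: 2 child(ren)
  node 36: 1 child(ren)
  node 21: 0 child(ren)
  node 47: 1 child(ren)
  node 46: 1 child(ren)
  node 43: 0 child(ren)
Matching nodes: [21, 43]
Count of leaf nodes: 2


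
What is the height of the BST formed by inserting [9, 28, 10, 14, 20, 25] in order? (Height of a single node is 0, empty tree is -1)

Insertion order: [9, 28, 10, 14, 20, 25]
Tree (level-order array): [9, None, 28, 10, None, None, 14, None, 20, None, 25]
Compute height bottom-up (empty subtree = -1):
  height(25) = 1 + max(-1, -1) = 0
  height(20) = 1 + max(-1, 0) = 1
  height(14) = 1 + max(-1, 1) = 2
  height(10) = 1 + max(-1, 2) = 3
  height(28) = 1 + max(3, -1) = 4
  height(9) = 1 + max(-1, 4) = 5
Height = 5


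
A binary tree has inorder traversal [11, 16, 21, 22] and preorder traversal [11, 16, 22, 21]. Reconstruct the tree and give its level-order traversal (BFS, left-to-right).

Inorder:  [11, 16, 21, 22]
Preorder: [11, 16, 22, 21]
Algorithm: preorder visits root first, so consume preorder in order;
for each root, split the current inorder slice at that value into
left-subtree inorder and right-subtree inorder, then recurse.
Recursive splits:
  root=11; inorder splits into left=[], right=[16, 21, 22]
  root=16; inorder splits into left=[], right=[21, 22]
  root=22; inorder splits into left=[21], right=[]
  root=21; inorder splits into left=[], right=[]
Reconstructed level-order: [11, 16, 22, 21]


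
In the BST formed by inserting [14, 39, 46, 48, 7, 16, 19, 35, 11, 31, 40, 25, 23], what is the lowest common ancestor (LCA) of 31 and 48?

Tree insertion order: [14, 39, 46, 48, 7, 16, 19, 35, 11, 31, 40, 25, 23]
Tree (level-order array): [14, 7, 39, None, 11, 16, 46, None, None, None, 19, 40, 48, None, 35, None, None, None, None, 31, None, 25, None, 23]
In a BST, the LCA of p=31, q=48 is the first node v on the
root-to-leaf path with p <= v <= q (go left if both < v, right if both > v).
Walk from root:
  at 14: both 31 and 48 > 14, go right
  at 39: 31 <= 39 <= 48, this is the LCA
LCA = 39


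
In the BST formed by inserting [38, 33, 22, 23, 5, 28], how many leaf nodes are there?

Tree built from: [38, 33, 22, 23, 5, 28]
Tree (level-order array): [38, 33, None, 22, None, 5, 23, None, None, None, 28]
Rule: A leaf has 0 children.
Per-node child counts:
  node 38: 1 child(ren)
  node 33: 1 child(ren)
  node 22: 2 child(ren)
  node 5: 0 child(ren)
  node 23: 1 child(ren)
  node 28: 0 child(ren)
Matching nodes: [5, 28]
Count of leaf nodes: 2


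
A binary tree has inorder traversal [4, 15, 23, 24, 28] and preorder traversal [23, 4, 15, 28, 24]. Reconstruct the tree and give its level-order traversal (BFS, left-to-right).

Inorder:  [4, 15, 23, 24, 28]
Preorder: [23, 4, 15, 28, 24]
Algorithm: preorder visits root first, so consume preorder in order;
for each root, split the current inorder slice at that value into
left-subtree inorder and right-subtree inorder, then recurse.
Recursive splits:
  root=23; inorder splits into left=[4, 15], right=[24, 28]
  root=4; inorder splits into left=[], right=[15]
  root=15; inorder splits into left=[], right=[]
  root=28; inorder splits into left=[24], right=[]
  root=24; inorder splits into left=[], right=[]
Reconstructed level-order: [23, 4, 28, 15, 24]


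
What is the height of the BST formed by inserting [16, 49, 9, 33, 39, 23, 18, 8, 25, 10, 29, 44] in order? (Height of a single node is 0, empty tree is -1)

Insertion order: [16, 49, 9, 33, 39, 23, 18, 8, 25, 10, 29, 44]
Tree (level-order array): [16, 9, 49, 8, 10, 33, None, None, None, None, None, 23, 39, 18, 25, None, 44, None, None, None, 29]
Compute height bottom-up (empty subtree = -1):
  height(8) = 1 + max(-1, -1) = 0
  height(10) = 1 + max(-1, -1) = 0
  height(9) = 1 + max(0, 0) = 1
  height(18) = 1 + max(-1, -1) = 0
  height(29) = 1 + max(-1, -1) = 0
  height(25) = 1 + max(-1, 0) = 1
  height(23) = 1 + max(0, 1) = 2
  height(44) = 1 + max(-1, -1) = 0
  height(39) = 1 + max(-1, 0) = 1
  height(33) = 1 + max(2, 1) = 3
  height(49) = 1 + max(3, -1) = 4
  height(16) = 1 + max(1, 4) = 5
Height = 5


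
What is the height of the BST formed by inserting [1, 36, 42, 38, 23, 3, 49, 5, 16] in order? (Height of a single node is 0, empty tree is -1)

Insertion order: [1, 36, 42, 38, 23, 3, 49, 5, 16]
Tree (level-order array): [1, None, 36, 23, 42, 3, None, 38, 49, None, 5, None, None, None, None, None, 16]
Compute height bottom-up (empty subtree = -1):
  height(16) = 1 + max(-1, -1) = 0
  height(5) = 1 + max(-1, 0) = 1
  height(3) = 1 + max(-1, 1) = 2
  height(23) = 1 + max(2, -1) = 3
  height(38) = 1 + max(-1, -1) = 0
  height(49) = 1 + max(-1, -1) = 0
  height(42) = 1 + max(0, 0) = 1
  height(36) = 1 + max(3, 1) = 4
  height(1) = 1 + max(-1, 4) = 5
Height = 5


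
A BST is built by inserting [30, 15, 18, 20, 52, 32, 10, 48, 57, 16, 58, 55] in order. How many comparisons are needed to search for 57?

Search path for 57: 30 -> 52 -> 57
Found: True
Comparisons: 3


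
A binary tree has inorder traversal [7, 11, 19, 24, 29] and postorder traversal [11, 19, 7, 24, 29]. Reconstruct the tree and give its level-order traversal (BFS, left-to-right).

Inorder:   [7, 11, 19, 24, 29]
Postorder: [11, 19, 7, 24, 29]
Algorithm: postorder visits root last, so walk postorder right-to-left;
each value is the root of the current inorder slice — split it at that
value, recurse on the right subtree first, then the left.
Recursive splits:
  root=29; inorder splits into left=[7, 11, 19, 24], right=[]
  root=24; inorder splits into left=[7, 11, 19], right=[]
  root=7; inorder splits into left=[], right=[11, 19]
  root=19; inorder splits into left=[11], right=[]
  root=11; inorder splits into left=[], right=[]
Reconstructed level-order: [29, 24, 7, 19, 11]


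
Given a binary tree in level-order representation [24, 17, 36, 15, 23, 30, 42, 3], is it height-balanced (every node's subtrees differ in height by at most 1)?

Tree (level-order array): [24, 17, 36, 15, 23, 30, 42, 3]
Definition: a tree is height-balanced if, at every node, |h(left) - h(right)| <= 1 (empty subtree has height -1).
Bottom-up per-node check:
  node 3: h_left=-1, h_right=-1, diff=0 [OK], height=0
  node 15: h_left=0, h_right=-1, diff=1 [OK], height=1
  node 23: h_left=-1, h_right=-1, diff=0 [OK], height=0
  node 17: h_left=1, h_right=0, diff=1 [OK], height=2
  node 30: h_left=-1, h_right=-1, diff=0 [OK], height=0
  node 42: h_left=-1, h_right=-1, diff=0 [OK], height=0
  node 36: h_left=0, h_right=0, diff=0 [OK], height=1
  node 24: h_left=2, h_right=1, diff=1 [OK], height=3
All nodes satisfy the balance condition.
Result: Balanced


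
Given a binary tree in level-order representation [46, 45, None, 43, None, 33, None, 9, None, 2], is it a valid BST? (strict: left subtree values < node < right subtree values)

Level-order array: [46, 45, None, 43, None, 33, None, 9, None, 2]
Validate using subtree bounds (lo, hi): at each node, require lo < value < hi,
then recurse left with hi=value and right with lo=value.
Preorder trace (stopping at first violation):
  at node 46 with bounds (-inf, +inf): OK
  at node 45 with bounds (-inf, 46): OK
  at node 43 with bounds (-inf, 45): OK
  at node 33 with bounds (-inf, 43): OK
  at node 9 with bounds (-inf, 33): OK
  at node 2 with bounds (-inf, 9): OK
No violation found at any node.
Result: Valid BST


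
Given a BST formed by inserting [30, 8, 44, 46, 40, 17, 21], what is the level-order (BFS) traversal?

Tree insertion order: [30, 8, 44, 46, 40, 17, 21]
Tree (level-order array): [30, 8, 44, None, 17, 40, 46, None, 21]
BFS from the root, enqueuing left then right child of each popped node:
  queue [30] -> pop 30, enqueue [8, 44], visited so far: [30]
  queue [8, 44] -> pop 8, enqueue [17], visited so far: [30, 8]
  queue [44, 17] -> pop 44, enqueue [40, 46], visited so far: [30, 8, 44]
  queue [17, 40, 46] -> pop 17, enqueue [21], visited so far: [30, 8, 44, 17]
  queue [40, 46, 21] -> pop 40, enqueue [none], visited so far: [30, 8, 44, 17, 40]
  queue [46, 21] -> pop 46, enqueue [none], visited so far: [30, 8, 44, 17, 40, 46]
  queue [21] -> pop 21, enqueue [none], visited so far: [30, 8, 44, 17, 40, 46, 21]
Result: [30, 8, 44, 17, 40, 46, 21]


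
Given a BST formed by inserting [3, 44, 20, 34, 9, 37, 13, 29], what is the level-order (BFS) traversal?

Tree insertion order: [3, 44, 20, 34, 9, 37, 13, 29]
Tree (level-order array): [3, None, 44, 20, None, 9, 34, None, 13, 29, 37]
BFS from the root, enqueuing left then right child of each popped node:
  queue [3] -> pop 3, enqueue [44], visited so far: [3]
  queue [44] -> pop 44, enqueue [20], visited so far: [3, 44]
  queue [20] -> pop 20, enqueue [9, 34], visited so far: [3, 44, 20]
  queue [9, 34] -> pop 9, enqueue [13], visited so far: [3, 44, 20, 9]
  queue [34, 13] -> pop 34, enqueue [29, 37], visited so far: [3, 44, 20, 9, 34]
  queue [13, 29, 37] -> pop 13, enqueue [none], visited so far: [3, 44, 20, 9, 34, 13]
  queue [29, 37] -> pop 29, enqueue [none], visited so far: [3, 44, 20, 9, 34, 13, 29]
  queue [37] -> pop 37, enqueue [none], visited so far: [3, 44, 20, 9, 34, 13, 29, 37]
Result: [3, 44, 20, 9, 34, 13, 29, 37]


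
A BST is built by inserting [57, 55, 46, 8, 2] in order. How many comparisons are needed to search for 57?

Search path for 57: 57
Found: True
Comparisons: 1


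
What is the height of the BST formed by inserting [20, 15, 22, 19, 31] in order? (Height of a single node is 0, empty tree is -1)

Insertion order: [20, 15, 22, 19, 31]
Tree (level-order array): [20, 15, 22, None, 19, None, 31]
Compute height bottom-up (empty subtree = -1):
  height(19) = 1 + max(-1, -1) = 0
  height(15) = 1 + max(-1, 0) = 1
  height(31) = 1 + max(-1, -1) = 0
  height(22) = 1 + max(-1, 0) = 1
  height(20) = 1 + max(1, 1) = 2
Height = 2


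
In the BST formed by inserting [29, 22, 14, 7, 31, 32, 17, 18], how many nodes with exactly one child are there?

Tree built from: [29, 22, 14, 7, 31, 32, 17, 18]
Tree (level-order array): [29, 22, 31, 14, None, None, 32, 7, 17, None, None, None, None, None, 18]
Rule: These are nodes with exactly 1 non-null child.
Per-node child counts:
  node 29: 2 child(ren)
  node 22: 1 child(ren)
  node 14: 2 child(ren)
  node 7: 0 child(ren)
  node 17: 1 child(ren)
  node 18: 0 child(ren)
  node 31: 1 child(ren)
  node 32: 0 child(ren)
Matching nodes: [22, 17, 31]
Count of nodes with exactly one child: 3


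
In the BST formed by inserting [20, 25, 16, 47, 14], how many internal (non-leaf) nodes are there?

Tree built from: [20, 25, 16, 47, 14]
Tree (level-order array): [20, 16, 25, 14, None, None, 47]
Rule: An internal node has at least one child.
Per-node child counts:
  node 20: 2 child(ren)
  node 16: 1 child(ren)
  node 14: 0 child(ren)
  node 25: 1 child(ren)
  node 47: 0 child(ren)
Matching nodes: [20, 16, 25]
Count of internal (non-leaf) nodes: 3


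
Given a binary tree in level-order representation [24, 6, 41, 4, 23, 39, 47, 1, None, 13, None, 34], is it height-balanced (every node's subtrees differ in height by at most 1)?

Tree (level-order array): [24, 6, 41, 4, 23, 39, 47, 1, None, 13, None, 34]
Definition: a tree is height-balanced if, at every node, |h(left) - h(right)| <= 1 (empty subtree has height -1).
Bottom-up per-node check:
  node 1: h_left=-1, h_right=-1, diff=0 [OK], height=0
  node 4: h_left=0, h_right=-1, diff=1 [OK], height=1
  node 13: h_left=-1, h_right=-1, diff=0 [OK], height=0
  node 23: h_left=0, h_right=-1, diff=1 [OK], height=1
  node 6: h_left=1, h_right=1, diff=0 [OK], height=2
  node 34: h_left=-1, h_right=-1, diff=0 [OK], height=0
  node 39: h_left=0, h_right=-1, diff=1 [OK], height=1
  node 47: h_left=-1, h_right=-1, diff=0 [OK], height=0
  node 41: h_left=1, h_right=0, diff=1 [OK], height=2
  node 24: h_left=2, h_right=2, diff=0 [OK], height=3
All nodes satisfy the balance condition.
Result: Balanced


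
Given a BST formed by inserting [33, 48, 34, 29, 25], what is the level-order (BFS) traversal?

Tree insertion order: [33, 48, 34, 29, 25]
Tree (level-order array): [33, 29, 48, 25, None, 34]
BFS from the root, enqueuing left then right child of each popped node:
  queue [33] -> pop 33, enqueue [29, 48], visited so far: [33]
  queue [29, 48] -> pop 29, enqueue [25], visited so far: [33, 29]
  queue [48, 25] -> pop 48, enqueue [34], visited so far: [33, 29, 48]
  queue [25, 34] -> pop 25, enqueue [none], visited so far: [33, 29, 48, 25]
  queue [34] -> pop 34, enqueue [none], visited so far: [33, 29, 48, 25, 34]
Result: [33, 29, 48, 25, 34]


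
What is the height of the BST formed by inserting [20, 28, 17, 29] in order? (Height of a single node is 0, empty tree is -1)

Insertion order: [20, 28, 17, 29]
Tree (level-order array): [20, 17, 28, None, None, None, 29]
Compute height bottom-up (empty subtree = -1):
  height(17) = 1 + max(-1, -1) = 0
  height(29) = 1 + max(-1, -1) = 0
  height(28) = 1 + max(-1, 0) = 1
  height(20) = 1 + max(0, 1) = 2
Height = 2


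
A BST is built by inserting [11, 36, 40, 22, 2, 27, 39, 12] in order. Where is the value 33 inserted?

Starting tree (level order): [11, 2, 36, None, None, 22, 40, 12, 27, 39]
Insertion path: 11 -> 36 -> 22 -> 27
Result: insert 33 as right child of 27
Final tree (level order): [11, 2, 36, None, None, 22, 40, 12, 27, 39, None, None, None, None, 33]


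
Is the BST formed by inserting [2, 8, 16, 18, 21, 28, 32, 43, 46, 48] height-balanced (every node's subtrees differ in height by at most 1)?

Tree (level-order array): [2, None, 8, None, 16, None, 18, None, 21, None, 28, None, 32, None, 43, None, 46, None, 48]
Definition: a tree is height-balanced if, at every node, |h(left) - h(right)| <= 1 (empty subtree has height -1).
Bottom-up per-node check:
  node 48: h_left=-1, h_right=-1, diff=0 [OK], height=0
  node 46: h_left=-1, h_right=0, diff=1 [OK], height=1
  node 43: h_left=-1, h_right=1, diff=2 [FAIL (|-1-1|=2 > 1)], height=2
  node 32: h_left=-1, h_right=2, diff=3 [FAIL (|-1-2|=3 > 1)], height=3
  node 28: h_left=-1, h_right=3, diff=4 [FAIL (|-1-3|=4 > 1)], height=4
  node 21: h_left=-1, h_right=4, diff=5 [FAIL (|-1-4|=5 > 1)], height=5
  node 18: h_left=-1, h_right=5, diff=6 [FAIL (|-1-5|=6 > 1)], height=6
  node 16: h_left=-1, h_right=6, diff=7 [FAIL (|-1-6|=7 > 1)], height=7
  node 8: h_left=-1, h_right=7, diff=8 [FAIL (|-1-7|=8 > 1)], height=8
  node 2: h_left=-1, h_right=8, diff=9 [FAIL (|-1-8|=9 > 1)], height=9
Node 43 violates the condition: |-1 - 1| = 2 > 1.
Result: Not balanced


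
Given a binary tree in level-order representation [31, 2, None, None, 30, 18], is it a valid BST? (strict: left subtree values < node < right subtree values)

Level-order array: [31, 2, None, None, 30, 18]
Validate using subtree bounds (lo, hi): at each node, require lo < value < hi,
then recurse left with hi=value and right with lo=value.
Preorder trace (stopping at first violation):
  at node 31 with bounds (-inf, +inf): OK
  at node 2 with bounds (-inf, 31): OK
  at node 30 with bounds (2, 31): OK
  at node 18 with bounds (2, 30): OK
No violation found at any node.
Result: Valid BST


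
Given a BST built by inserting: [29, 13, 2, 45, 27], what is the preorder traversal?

Tree insertion order: [29, 13, 2, 45, 27]
Tree (level-order array): [29, 13, 45, 2, 27]
Preorder traversal: [29, 13, 2, 27, 45]


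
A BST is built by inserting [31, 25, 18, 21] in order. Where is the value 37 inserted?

Starting tree (level order): [31, 25, None, 18, None, None, 21]
Insertion path: 31
Result: insert 37 as right child of 31
Final tree (level order): [31, 25, 37, 18, None, None, None, None, 21]


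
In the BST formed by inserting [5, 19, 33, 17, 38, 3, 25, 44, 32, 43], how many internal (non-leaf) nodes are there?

Tree built from: [5, 19, 33, 17, 38, 3, 25, 44, 32, 43]
Tree (level-order array): [5, 3, 19, None, None, 17, 33, None, None, 25, 38, None, 32, None, 44, None, None, 43]
Rule: An internal node has at least one child.
Per-node child counts:
  node 5: 2 child(ren)
  node 3: 0 child(ren)
  node 19: 2 child(ren)
  node 17: 0 child(ren)
  node 33: 2 child(ren)
  node 25: 1 child(ren)
  node 32: 0 child(ren)
  node 38: 1 child(ren)
  node 44: 1 child(ren)
  node 43: 0 child(ren)
Matching nodes: [5, 19, 33, 25, 38, 44]
Count of internal (non-leaf) nodes: 6


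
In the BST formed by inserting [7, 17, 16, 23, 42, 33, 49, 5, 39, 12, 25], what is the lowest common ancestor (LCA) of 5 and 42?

Tree insertion order: [7, 17, 16, 23, 42, 33, 49, 5, 39, 12, 25]
Tree (level-order array): [7, 5, 17, None, None, 16, 23, 12, None, None, 42, None, None, 33, 49, 25, 39]
In a BST, the LCA of p=5, q=42 is the first node v on the
root-to-leaf path with p <= v <= q (go left if both < v, right if both > v).
Walk from root:
  at 7: 5 <= 7 <= 42, this is the LCA
LCA = 7


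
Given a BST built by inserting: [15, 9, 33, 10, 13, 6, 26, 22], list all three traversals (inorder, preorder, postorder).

Tree insertion order: [15, 9, 33, 10, 13, 6, 26, 22]
Tree (level-order array): [15, 9, 33, 6, 10, 26, None, None, None, None, 13, 22]
Inorder (L, root, R): [6, 9, 10, 13, 15, 22, 26, 33]
Preorder (root, L, R): [15, 9, 6, 10, 13, 33, 26, 22]
Postorder (L, R, root): [6, 13, 10, 9, 22, 26, 33, 15]


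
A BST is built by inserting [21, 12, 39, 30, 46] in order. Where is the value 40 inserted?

Starting tree (level order): [21, 12, 39, None, None, 30, 46]
Insertion path: 21 -> 39 -> 46
Result: insert 40 as left child of 46
Final tree (level order): [21, 12, 39, None, None, 30, 46, None, None, 40]


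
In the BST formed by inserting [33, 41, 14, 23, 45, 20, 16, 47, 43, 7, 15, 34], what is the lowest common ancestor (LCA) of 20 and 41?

Tree insertion order: [33, 41, 14, 23, 45, 20, 16, 47, 43, 7, 15, 34]
Tree (level-order array): [33, 14, 41, 7, 23, 34, 45, None, None, 20, None, None, None, 43, 47, 16, None, None, None, None, None, 15]
In a BST, the LCA of p=20, q=41 is the first node v on the
root-to-leaf path with p <= v <= q (go left if both < v, right if both > v).
Walk from root:
  at 33: 20 <= 33 <= 41, this is the LCA
LCA = 33


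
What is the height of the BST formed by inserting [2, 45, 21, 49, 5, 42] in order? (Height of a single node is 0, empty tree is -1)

Insertion order: [2, 45, 21, 49, 5, 42]
Tree (level-order array): [2, None, 45, 21, 49, 5, 42]
Compute height bottom-up (empty subtree = -1):
  height(5) = 1 + max(-1, -1) = 0
  height(42) = 1 + max(-1, -1) = 0
  height(21) = 1 + max(0, 0) = 1
  height(49) = 1 + max(-1, -1) = 0
  height(45) = 1 + max(1, 0) = 2
  height(2) = 1 + max(-1, 2) = 3
Height = 3


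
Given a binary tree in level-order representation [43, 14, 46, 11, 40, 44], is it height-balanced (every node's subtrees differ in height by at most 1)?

Tree (level-order array): [43, 14, 46, 11, 40, 44]
Definition: a tree is height-balanced if, at every node, |h(left) - h(right)| <= 1 (empty subtree has height -1).
Bottom-up per-node check:
  node 11: h_left=-1, h_right=-1, diff=0 [OK], height=0
  node 40: h_left=-1, h_right=-1, diff=0 [OK], height=0
  node 14: h_left=0, h_right=0, diff=0 [OK], height=1
  node 44: h_left=-1, h_right=-1, diff=0 [OK], height=0
  node 46: h_left=0, h_right=-1, diff=1 [OK], height=1
  node 43: h_left=1, h_right=1, diff=0 [OK], height=2
All nodes satisfy the balance condition.
Result: Balanced


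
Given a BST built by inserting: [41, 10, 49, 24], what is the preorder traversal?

Tree insertion order: [41, 10, 49, 24]
Tree (level-order array): [41, 10, 49, None, 24]
Preorder traversal: [41, 10, 24, 49]


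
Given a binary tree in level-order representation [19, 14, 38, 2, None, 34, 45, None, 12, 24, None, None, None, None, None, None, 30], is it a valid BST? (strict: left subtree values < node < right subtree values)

Level-order array: [19, 14, 38, 2, None, 34, 45, None, 12, 24, None, None, None, None, None, None, 30]
Validate using subtree bounds (lo, hi): at each node, require lo < value < hi,
then recurse left with hi=value and right with lo=value.
Preorder trace (stopping at first violation):
  at node 19 with bounds (-inf, +inf): OK
  at node 14 with bounds (-inf, 19): OK
  at node 2 with bounds (-inf, 14): OK
  at node 12 with bounds (2, 14): OK
  at node 38 with bounds (19, +inf): OK
  at node 34 with bounds (19, 38): OK
  at node 24 with bounds (19, 34): OK
  at node 30 with bounds (24, 34): OK
  at node 45 with bounds (38, +inf): OK
No violation found at any node.
Result: Valid BST


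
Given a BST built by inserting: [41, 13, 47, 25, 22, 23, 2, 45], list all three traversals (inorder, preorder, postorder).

Tree insertion order: [41, 13, 47, 25, 22, 23, 2, 45]
Tree (level-order array): [41, 13, 47, 2, 25, 45, None, None, None, 22, None, None, None, None, 23]
Inorder (L, root, R): [2, 13, 22, 23, 25, 41, 45, 47]
Preorder (root, L, R): [41, 13, 2, 25, 22, 23, 47, 45]
Postorder (L, R, root): [2, 23, 22, 25, 13, 45, 47, 41]


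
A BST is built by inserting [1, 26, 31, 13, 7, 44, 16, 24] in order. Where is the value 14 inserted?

Starting tree (level order): [1, None, 26, 13, 31, 7, 16, None, 44, None, None, None, 24]
Insertion path: 1 -> 26 -> 13 -> 16
Result: insert 14 as left child of 16
Final tree (level order): [1, None, 26, 13, 31, 7, 16, None, 44, None, None, 14, 24]


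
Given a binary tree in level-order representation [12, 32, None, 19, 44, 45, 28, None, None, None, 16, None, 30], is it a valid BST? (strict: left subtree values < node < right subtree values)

Level-order array: [12, 32, None, 19, 44, 45, 28, None, None, None, 16, None, 30]
Validate using subtree bounds (lo, hi): at each node, require lo < value < hi,
then recurse left with hi=value and right with lo=value.
Preorder trace (stopping at first violation):
  at node 12 with bounds (-inf, +inf): OK
  at node 32 with bounds (-inf, 12): VIOLATION
Node 32 violates its bound: not (-inf < 32 < 12).
Result: Not a valid BST


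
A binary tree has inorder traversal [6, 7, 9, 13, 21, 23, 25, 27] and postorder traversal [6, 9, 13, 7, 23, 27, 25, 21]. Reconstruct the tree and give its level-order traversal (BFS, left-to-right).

Inorder:   [6, 7, 9, 13, 21, 23, 25, 27]
Postorder: [6, 9, 13, 7, 23, 27, 25, 21]
Algorithm: postorder visits root last, so walk postorder right-to-left;
each value is the root of the current inorder slice — split it at that
value, recurse on the right subtree first, then the left.
Recursive splits:
  root=21; inorder splits into left=[6, 7, 9, 13], right=[23, 25, 27]
  root=25; inorder splits into left=[23], right=[27]
  root=27; inorder splits into left=[], right=[]
  root=23; inorder splits into left=[], right=[]
  root=7; inorder splits into left=[6], right=[9, 13]
  root=13; inorder splits into left=[9], right=[]
  root=9; inorder splits into left=[], right=[]
  root=6; inorder splits into left=[], right=[]
Reconstructed level-order: [21, 7, 25, 6, 13, 23, 27, 9]


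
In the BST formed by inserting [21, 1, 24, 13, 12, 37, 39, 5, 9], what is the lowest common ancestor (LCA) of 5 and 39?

Tree insertion order: [21, 1, 24, 13, 12, 37, 39, 5, 9]
Tree (level-order array): [21, 1, 24, None, 13, None, 37, 12, None, None, 39, 5, None, None, None, None, 9]
In a BST, the LCA of p=5, q=39 is the first node v on the
root-to-leaf path with p <= v <= q (go left if both < v, right if both > v).
Walk from root:
  at 21: 5 <= 21 <= 39, this is the LCA
LCA = 21


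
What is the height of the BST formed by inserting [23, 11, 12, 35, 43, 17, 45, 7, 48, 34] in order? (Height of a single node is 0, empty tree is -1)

Insertion order: [23, 11, 12, 35, 43, 17, 45, 7, 48, 34]
Tree (level-order array): [23, 11, 35, 7, 12, 34, 43, None, None, None, 17, None, None, None, 45, None, None, None, 48]
Compute height bottom-up (empty subtree = -1):
  height(7) = 1 + max(-1, -1) = 0
  height(17) = 1 + max(-1, -1) = 0
  height(12) = 1 + max(-1, 0) = 1
  height(11) = 1 + max(0, 1) = 2
  height(34) = 1 + max(-1, -1) = 0
  height(48) = 1 + max(-1, -1) = 0
  height(45) = 1 + max(-1, 0) = 1
  height(43) = 1 + max(-1, 1) = 2
  height(35) = 1 + max(0, 2) = 3
  height(23) = 1 + max(2, 3) = 4
Height = 4


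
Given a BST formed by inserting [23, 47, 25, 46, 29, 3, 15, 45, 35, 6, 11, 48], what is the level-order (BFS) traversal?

Tree insertion order: [23, 47, 25, 46, 29, 3, 15, 45, 35, 6, 11, 48]
Tree (level-order array): [23, 3, 47, None, 15, 25, 48, 6, None, None, 46, None, None, None, 11, 29, None, None, None, None, 45, 35]
BFS from the root, enqueuing left then right child of each popped node:
  queue [23] -> pop 23, enqueue [3, 47], visited so far: [23]
  queue [3, 47] -> pop 3, enqueue [15], visited so far: [23, 3]
  queue [47, 15] -> pop 47, enqueue [25, 48], visited so far: [23, 3, 47]
  queue [15, 25, 48] -> pop 15, enqueue [6], visited so far: [23, 3, 47, 15]
  queue [25, 48, 6] -> pop 25, enqueue [46], visited so far: [23, 3, 47, 15, 25]
  queue [48, 6, 46] -> pop 48, enqueue [none], visited so far: [23, 3, 47, 15, 25, 48]
  queue [6, 46] -> pop 6, enqueue [11], visited so far: [23, 3, 47, 15, 25, 48, 6]
  queue [46, 11] -> pop 46, enqueue [29], visited so far: [23, 3, 47, 15, 25, 48, 6, 46]
  queue [11, 29] -> pop 11, enqueue [none], visited so far: [23, 3, 47, 15, 25, 48, 6, 46, 11]
  queue [29] -> pop 29, enqueue [45], visited so far: [23, 3, 47, 15, 25, 48, 6, 46, 11, 29]
  queue [45] -> pop 45, enqueue [35], visited so far: [23, 3, 47, 15, 25, 48, 6, 46, 11, 29, 45]
  queue [35] -> pop 35, enqueue [none], visited so far: [23, 3, 47, 15, 25, 48, 6, 46, 11, 29, 45, 35]
Result: [23, 3, 47, 15, 25, 48, 6, 46, 11, 29, 45, 35]


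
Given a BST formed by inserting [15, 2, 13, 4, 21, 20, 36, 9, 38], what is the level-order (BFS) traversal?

Tree insertion order: [15, 2, 13, 4, 21, 20, 36, 9, 38]
Tree (level-order array): [15, 2, 21, None, 13, 20, 36, 4, None, None, None, None, 38, None, 9]
BFS from the root, enqueuing left then right child of each popped node:
  queue [15] -> pop 15, enqueue [2, 21], visited so far: [15]
  queue [2, 21] -> pop 2, enqueue [13], visited so far: [15, 2]
  queue [21, 13] -> pop 21, enqueue [20, 36], visited so far: [15, 2, 21]
  queue [13, 20, 36] -> pop 13, enqueue [4], visited so far: [15, 2, 21, 13]
  queue [20, 36, 4] -> pop 20, enqueue [none], visited so far: [15, 2, 21, 13, 20]
  queue [36, 4] -> pop 36, enqueue [38], visited so far: [15, 2, 21, 13, 20, 36]
  queue [4, 38] -> pop 4, enqueue [9], visited so far: [15, 2, 21, 13, 20, 36, 4]
  queue [38, 9] -> pop 38, enqueue [none], visited so far: [15, 2, 21, 13, 20, 36, 4, 38]
  queue [9] -> pop 9, enqueue [none], visited so far: [15, 2, 21, 13, 20, 36, 4, 38, 9]
Result: [15, 2, 21, 13, 20, 36, 4, 38, 9]


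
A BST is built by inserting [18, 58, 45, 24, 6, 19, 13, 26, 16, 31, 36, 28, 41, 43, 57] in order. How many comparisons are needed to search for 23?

Search path for 23: 18 -> 58 -> 45 -> 24 -> 19
Found: False
Comparisons: 5


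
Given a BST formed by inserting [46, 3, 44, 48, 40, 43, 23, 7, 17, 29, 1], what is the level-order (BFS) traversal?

Tree insertion order: [46, 3, 44, 48, 40, 43, 23, 7, 17, 29, 1]
Tree (level-order array): [46, 3, 48, 1, 44, None, None, None, None, 40, None, 23, 43, 7, 29, None, None, None, 17]
BFS from the root, enqueuing left then right child of each popped node:
  queue [46] -> pop 46, enqueue [3, 48], visited so far: [46]
  queue [3, 48] -> pop 3, enqueue [1, 44], visited so far: [46, 3]
  queue [48, 1, 44] -> pop 48, enqueue [none], visited so far: [46, 3, 48]
  queue [1, 44] -> pop 1, enqueue [none], visited so far: [46, 3, 48, 1]
  queue [44] -> pop 44, enqueue [40], visited so far: [46, 3, 48, 1, 44]
  queue [40] -> pop 40, enqueue [23, 43], visited so far: [46, 3, 48, 1, 44, 40]
  queue [23, 43] -> pop 23, enqueue [7, 29], visited so far: [46, 3, 48, 1, 44, 40, 23]
  queue [43, 7, 29] -> pop 43, enqueue [none], visited so far: [46, 3, 48, 1, 44, 40, 23, 43]
  queue [7, 29] -> pop 7, enqueue [17], visited so far: [46, 3, 48, 1, 44, 40, 23, 43, 7]
  queue [29, 17] -> pop 29, enqueue [none], visited so far: [46, 3, 48, 1, 44, 40, 23, 43, 7, 29]
  queue [17] -> pop 17, enqueue [none], visited so far: [46, 3, 48, 1, 44, 40, 23, 43, 7, 29, 17]
Result: [46, 3, 48, 1, 44, 40, 23, 43, 7, 29, 17]


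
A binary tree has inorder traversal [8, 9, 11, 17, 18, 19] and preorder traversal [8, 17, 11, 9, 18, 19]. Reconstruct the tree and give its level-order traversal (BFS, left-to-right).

Inorder:  [8, 9, 11, 17, 18, 19]
Preorder: [8, 17, 11, 9, 18, 19]
Algorithm: preorder visits root first, so consume preorder in order;
for each root, split the current inorder slice at that value into
left-subtree inorder and right-subtree inorder, then recurse.
Recursive splits:
  root=8; inorder splits into left=[], right=[9, 11, 17, 18, 19]
  root=17; inorder splits into left=[9, 11], right=[18, 19]
  root=11; inorder splits into left=[9], right=[]
  root=9; inorder splits into left=[], right=[]
  root=18; inorder splits into left=[], right=[19]
  root=19; inorder splits into left=[], right=[]
Reconstructed level-order: [8, 17, 11, 18, 9, 19]


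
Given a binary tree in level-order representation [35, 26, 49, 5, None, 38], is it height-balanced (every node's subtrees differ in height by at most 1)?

Tree (level-order array): [35, 26, 49, 5, None, 38]
Definition: a tree is height-balanced if, at every node, |h(left) - h(right)| <= 1 (empty subtree has height -1).
Bottom-up per-node check:
  node 5: h_left=-1, h_right=-1, diff=0 [OK], height=0
  node 26: h_left=0, h_right=-1, diff=1 [OK], height=1
  node 38: h_left=-1, h_right=-1, diff=0 [OK], height=0
  node 49: h_left=0, h_right=-1, diff=1 [OK], height=1
  node 35: h_left=1, h_right=1, diff=0 [OK], height=2
All nodes satisfy the balance condition.
Result: Balanced


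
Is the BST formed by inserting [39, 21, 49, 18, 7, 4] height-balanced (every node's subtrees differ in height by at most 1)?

Tree (level-order array): [39, 21, 49, 18, None, None, None, 7, None, 4]
Definition: a tree is height-balanced if, at every node, |h(left) - h(right)| <= 1 (empty subtree has height -1).
Bottom-up per-node check:
  node 4: h_left=-1, h_right=-1, diff=0 [OK], height=0
  node 7: h_left=0, h_right=-1, diff=1 [OK], height=1
  node 18: h_left=1, h_right=-1, diff=2 [FAIL (|1--1|=2 > 1)], height=2
  node 21: h_left=2, h_right=-1, diff=3 [FAIL (|2--1|=3 > 1)], height=3
  node 49: h_left=-1, h_right=-1, diff=0 [OK], height=0
  node 39: h_left=3, h_right=0, diff=3 [FAIL (|3-0|=3 > 1)], height=4
Node 18 violates the condition: |1 - -1| = 2 > 1.
Result: Not balanced


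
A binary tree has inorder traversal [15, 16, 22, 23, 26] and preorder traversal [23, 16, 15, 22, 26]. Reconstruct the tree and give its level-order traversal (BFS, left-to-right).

Inorder:  [15, 16, 22, 23, 26]
Preorder: [23, 16, 15, 22, 26]
Algorithm: preorder visits root first, so consume preorder in order;
for each root, split the current inorder slice at that value into
left-subtree inorder and right-subtree inorder, then recurse.
Recursive splits:
  root=23; inorder splits into left=[15, 16, 22], right=[26]
  root=16; inorder splits into left=[15], right=[22]
  root=15; inorder splits into left=[], right=[]
  root=22; inorder splits into left=[], right=[]
  root=26; inorder splits into left=[], right=[]
Reconstructed level-order: [23, 16, 26, 15, 22]


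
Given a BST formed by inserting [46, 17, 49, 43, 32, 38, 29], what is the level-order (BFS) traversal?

Tree insertion order: [46, 17, 49, 43, 32, 38, 29]
Tree (level-order array): [46, 17, 49, None, 43, None, None, 32, None, 29, 38]
BFS from the root, enqueuing left then right child of each popped node:
  queue [46] -> pop 46, enqueue [17, 49], visited so far: [46]
  queue [17, 49] -> pop 17, enqueue [43], visited so far: [46, 17]
  queue [49, 43] -> pop 49, enqueue [none], visited so far: [46, 17, 49]
  queue [43] -> pop 43, enqueue [32], visited so far: [46, 17, 49, 43]
  queue [32] -> pop 32, enqueue [29, 38], visited so far: [46, 17, 49, 43, 32]
  queue [29, 38] -> pop 29, enqueue [none], visited so far: [46, 17, 49, 43, 32, 29]
  queue [38] -> pop 38, enqueue [none], visited so far: [46, 17, 49, 43, 32, 29, 38]
Result: [46, 17, 49, 43, 32, 29, 38]


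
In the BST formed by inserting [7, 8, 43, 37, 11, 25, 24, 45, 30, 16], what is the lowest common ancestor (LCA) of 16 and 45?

Tree insertion order: [7, 8, 43, 37, 11, 25, 24, 45, 30, 16]
Tree (level-order array): [7, None, 8, None, 43, 37, 45, 11, None, None, None, None, 25, 24, 30, 16]
In a BST, the LCA of p=16, q=45 is the first node v on the
root-to-leaf path with p <= v <= q (go left if both < v, right if both > v).
Walk from root:
  at 7: both 16 and 45 > 7, go right
  at 8: both 16 and 45 > 8, go right
  at 43: 16 <= 43 <= 45, this is the LCA
LCA = 43


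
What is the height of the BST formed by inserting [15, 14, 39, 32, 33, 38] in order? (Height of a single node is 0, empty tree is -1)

Insertion order: [15, 14, 39, 32, 33, 38]
Tree (level-order array): [15, 14, 39, None, None, 32, None, None, 33, None, 38]
Compute height bottom-up (empty subtree = -1):
  height(14) = 1 + max(-1, -1) = 0
  height(38) = 1 + max(-1, -1) = 0
  height(33) = 1 + max(-1, 0) = 1
  height(32) = 1 + max(-1, 1) = 2
  height(39) = 1 + max(2, -1) = 3
  height(15) = 1 + max(0, 3) = 4
Height = 4


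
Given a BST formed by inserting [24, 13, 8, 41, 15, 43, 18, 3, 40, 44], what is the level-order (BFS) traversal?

Tree insertion order: [24, 13, 8, 41, 15, 43, 18, 3, 40, 44]
Tree (level-order array): [24, 13, 41, 8, 15, 40, 43, 3, None, None, 18, None, None, None, 44]
BFS from the root, enqueuing left then right child of each popped node:
  queue [24] -> pop 24, enqueue [13, 41], visited so far: [24]
  queue [13, 41] -> pop 13, enqueue [8, 15], visited so far: [24, 13]
  queue [41, 8, 15] -> pop 41, enqueue [40, 43], visited so far: [24, 13, 41]
  queue [8, 15, 40, 43] -> pop 8, enqueue [3], visited so far: [24, 13, 41, 8]
  queue [15, 40, 43, 3] -> pop 15, enqueue [18], visited so far: [24, 13, 41, 8, 15]
  queue [40, 43, 3, 18] -> pop 40, enqueue [none], visited so far: [24, 13, 41, 8, 15, 40]
  queue [43, 3, 18] -> pop 43, enqueue [44], visited so far: [24, 13, 41, 8, 15, 40, 43]
  queue [3, 18, 44] -> pop 3, enqueue [none], visited so far: [24, 13, 41, 8, 15, 40, 43, 3]
  queue [18, 44] -> pop 18, enqueue [none], visited so far: [24, 13, 41, 8, 15, 40, 43, 3, 18]
  queue [44] -> pop 44, enqueue [none], visited so far: [24, 13, 41, 8, 15, 40, 43, 3, 18, 44]
Result: [24, 13, 41, 8, 15, 40, 43, 3, 18, 44]


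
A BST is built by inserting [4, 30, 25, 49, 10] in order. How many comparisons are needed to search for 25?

Search path for 25: 4 -> 30 -> 25
Found: True
Comparisons: 3


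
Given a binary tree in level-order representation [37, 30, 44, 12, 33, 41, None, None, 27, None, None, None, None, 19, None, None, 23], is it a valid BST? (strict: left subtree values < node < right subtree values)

Level-order array: [37, 30, 44, 12, 33, 41, None, None, 27, None, None, None, None, 19, None, None, 23]
Validate using subtree bounds (lo, hi): at each node, require lo < value < hi,
then recurse left with hi=value and right with lo=value.
Preorder trace (stopping at first violation):
  at node 37 with bounds (-inf, +inf): OK
  at node 30 with bounds (-inf, 37): OK
  at node 12 with bounds (-inf, 30): OK
  at node 27 with bounds (12, 30): OK
  at node 19 with bounds (12, 27): OK
  at node 23 with bounds (19, 27): OK
  at node 33 with bounds (30, 37): OK
  at node 44 with bounds (37, +inf): OK
  at node 41 with bounds (37, 44): OK
No violation found at any node.
Result: Valid BST


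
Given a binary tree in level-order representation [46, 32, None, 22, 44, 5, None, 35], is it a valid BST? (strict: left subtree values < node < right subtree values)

Level-order array: [46, 32, None, 22, 44, 5, None, 35]
Validate using subtree bounds (lo, hi): at each node, require lo < value < hi,
then recurse left with hi=value and right with lo=value.
Preorder trace (stopping at first violation):
  at node 46 with bounds (-inf, +inf): OK
  at node 32 with bounds (-inf, 46): OK
  at node 22 with bounds (-inf, 32): OK
  at node 5 with bounds (-inf, 22): OK
  at node 44 with bounds (32, 46): OK
  at node 35 with bounds (32, 44): OK
No violation found at any node.
Result: Valid BST


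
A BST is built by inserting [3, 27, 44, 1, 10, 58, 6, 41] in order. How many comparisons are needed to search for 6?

Search path for 6: 3 -> 27 -> 10 -> 6
Found: True
Comparisons: 4


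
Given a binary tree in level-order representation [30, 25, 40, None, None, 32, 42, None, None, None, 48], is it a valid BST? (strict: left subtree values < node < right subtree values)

Level-order array: [30, 25, 40, None, None, 32, 42, None, None, None, 48]
Validate using subtree bounds (lo, hi): at each node, require lo < value < hi,
then recurse left with hi=value and right with lo=value.
Preorder trace (stopping at first violation):
  at node 30 with bounds (-inf, +inf): OK
  at node 25 with bounds (-inf, 30): OK
  at node 40 with bounds (30, +inf): OK
  at node 32 with bounds (30, 40): OK
  at node 42 with bounds (40, +inf): OK
  at node 48 with bounds (42, +inf): OK
No violation found at any node.
Result: Valid BST


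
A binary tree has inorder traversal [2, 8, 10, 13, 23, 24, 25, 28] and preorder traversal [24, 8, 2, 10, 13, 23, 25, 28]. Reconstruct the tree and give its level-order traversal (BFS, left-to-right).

Inorder:  [2, 8, 10, 13, 23, 24, 25, 28]
Preorder: [24, 8, 2, 10, 13, 23, 25, 28]
Algorithm: preorder visits root first, so consume preorder in order;
for each root, split the current inorder slice at that value into
left-subtree inorder and right-subtree inorder, then recurse.
Recursive splits:
  root=24; inorder splits into left=[2, 8, 10, 13, 23], right=[25, 28]
  root=8; inorder splits into left=[2], right=[10, 13, 23]
  root=2; inorder splits into left=[], right=[]
  root=10; inorder splits into left=[], right=[13, 23]
  root=13; inorder splits into left=[], right=[23]
  root=23; inorder splits into left=[], right=[]
  root=25; inorder splits into left=[], right=[28]
  root=28; inorder splits into left=[], right=[]
Reconstructed level-order: [24, 8, 25, 2, 10, 28, 13, 23]


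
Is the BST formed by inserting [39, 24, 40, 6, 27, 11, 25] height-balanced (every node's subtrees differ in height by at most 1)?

Tree (level-order array): [39, 24, 40, 6, 27, None, None, None, 11, 25]
Definition: a tree is height-balanced if, at every node, |h(left) - h(right)| <= 1 (empty subtree has height -1).
Bottom-up per-node check:
  node 11: h_left=-1, h_right=-1, diff=0 [OK], height=0
  node 6: h_left=-1, h_right=0, diff=1 [OK], height=1
  node 25: h_left=-1, h_right=-1, diff=0 [OK], height=0
  node 27: h_left=0, h_right=-1, diff=1 [OK], height=1
  node 24: h_left=1, h_right=1, diff=0 [OK], height=2
  node 40: h_left=-1, h_right=-1, diff=0 [OK], height=0
  node 39: h_left=2, h_right=0, diff=2 [FAIL (|2-0|=2 > 1)], height=3
Node 39 violates the condition: |2 - 0| = 2 > 1.
Result: Not balanced


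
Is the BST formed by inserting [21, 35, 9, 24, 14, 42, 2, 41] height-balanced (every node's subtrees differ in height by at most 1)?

Tree (level-order array): [21, 9, 35, 2, 14, 24, 42, None, None, None, None, None, None, 41]
Definition: a tree is height-balanced if, at every node, |h(left) - h(right)| <= 1 (empty subtree has height -1).
Bottom-up per-node check:
  node 2: h_left=-1, h_right=-1, diff=0 [OK], height=0
  node 14: h_left=-1, h_right=-1, diff=0 [OK], height=0
  node 9: h_left=0, h_right=0, diff=0 [OK], height=1
  node 24: h_left=-1, h_right=-1, diff=0 [OK], height=0
  node 41: h_left=-1, h_right=-1, diff=0 [OK], height=0
  node 42: h_left=0, h_right=-1, diff=1 [OK], height=1
  node 35: h_left=0, h_right=1, diff=1 [OK], height=2
  node 21: h_left=1, h_right=2, diff=1 [OK], height=3
All nodes satisfy the balance condition.
Result: Balanced


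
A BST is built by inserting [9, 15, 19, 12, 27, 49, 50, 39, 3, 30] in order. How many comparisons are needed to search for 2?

Search path for 2: 9 -> 3
Found: False
Comparisons: 2
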